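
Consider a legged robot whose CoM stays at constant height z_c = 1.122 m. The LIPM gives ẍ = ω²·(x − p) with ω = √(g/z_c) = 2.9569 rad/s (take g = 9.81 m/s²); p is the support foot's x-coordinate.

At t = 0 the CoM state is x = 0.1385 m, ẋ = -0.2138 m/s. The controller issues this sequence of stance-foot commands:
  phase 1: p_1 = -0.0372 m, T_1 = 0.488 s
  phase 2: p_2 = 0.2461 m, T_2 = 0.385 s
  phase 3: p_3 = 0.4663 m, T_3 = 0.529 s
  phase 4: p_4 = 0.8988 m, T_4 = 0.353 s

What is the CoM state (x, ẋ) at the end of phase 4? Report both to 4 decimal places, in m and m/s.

x = 1.9742, ẋ = 3.6938

phase 1: p=-0.0372, T=0.488, ωT=1.442967, cosh=2.234732, sinh=1.998506; start (x,ẋ)=(0.138500, -0.213800) → end (x,ẋ)=(0.210940, 0.560493)
phase 2: p=0.2461, T=0.385, ωT=1.138407, cosh=1.721059, sinh=1.400730; start (x,ẋ)=(0.210940, 0.560493) → end (x,ẋ)=(0.451101, 0.819013)
phase 3: p=0.4663, T=0.529, ωT=1.564200, cosh=2.494053, sinh=2.284798; start (x,ẋ)=(0.451101, 0.819013) → end (x,ẋ)=(1.061245, 1.939979)
phase 4: p=0.8988, T=0.353, ωT=1.043786, cosh=1.596034, sinh=1.243914; start (x,ẋ)=(1.061245, 1.939979) → end (x,ẋ)=(1.974181, 3.693765)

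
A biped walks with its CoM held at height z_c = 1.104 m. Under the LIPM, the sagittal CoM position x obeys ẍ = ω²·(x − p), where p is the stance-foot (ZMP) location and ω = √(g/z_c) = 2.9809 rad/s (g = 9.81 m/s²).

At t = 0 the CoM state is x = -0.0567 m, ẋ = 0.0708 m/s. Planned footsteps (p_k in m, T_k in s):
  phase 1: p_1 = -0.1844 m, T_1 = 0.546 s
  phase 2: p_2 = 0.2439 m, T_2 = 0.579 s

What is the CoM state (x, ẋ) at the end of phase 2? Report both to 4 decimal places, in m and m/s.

phase 1: p=-0.1844, T=0.546, ωT=1.627571, cosh=2.643950, sinh=2.447544; start (x,ẋ)=(-0.056700, 0.070800) → end (x,ẋ)=(0.211365, 1.118876)
phase 2: p=0.2439, T=0.579, ωT=1.725941, cosh=2.897905, sinh=2.719900; start (x,ẋ)=(0.211365, 1.118876) → end (x,ẋ)=(1.170526, 2.978608)

x = 1.1705, ẋ = 2.9786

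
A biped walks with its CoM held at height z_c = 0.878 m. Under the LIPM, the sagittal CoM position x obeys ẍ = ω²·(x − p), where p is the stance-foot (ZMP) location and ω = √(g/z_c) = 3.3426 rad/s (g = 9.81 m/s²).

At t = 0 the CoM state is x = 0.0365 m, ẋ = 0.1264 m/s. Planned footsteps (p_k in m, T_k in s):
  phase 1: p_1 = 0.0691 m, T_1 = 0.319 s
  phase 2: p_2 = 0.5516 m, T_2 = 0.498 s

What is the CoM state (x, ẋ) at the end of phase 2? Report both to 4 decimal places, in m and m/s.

phase 1: p=0.0691, T=0.319, ωT=1.066289, cosh=1.624433, sinh=1.280149; start (x,ẋ)=(0.036500, 0.126400) → end (x,ẋ)=(0.064552, 0.065832)
phase 2: p=0.5516, T=0.498, ωT=1.664615, cosh=2.736451, sinh=2.547187; start (x,ẋ)=(0.064552, 0.065832) → end (x,ẋ)=(-0.731016, -3.966690)

x = -0.7310, ẋ = -3.9667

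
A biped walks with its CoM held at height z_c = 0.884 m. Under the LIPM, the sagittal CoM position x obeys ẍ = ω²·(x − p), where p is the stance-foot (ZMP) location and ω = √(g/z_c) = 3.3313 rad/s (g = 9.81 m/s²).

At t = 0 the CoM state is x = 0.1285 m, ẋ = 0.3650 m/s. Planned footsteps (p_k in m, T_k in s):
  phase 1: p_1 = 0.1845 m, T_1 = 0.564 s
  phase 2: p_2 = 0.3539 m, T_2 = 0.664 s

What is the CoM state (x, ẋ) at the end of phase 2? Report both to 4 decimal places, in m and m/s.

phase 1: p=0.1845, T=0.564, ωT=1.878853, cosh=3.349379, sinh=3.196614; start (x,ẋ)=(0.128500, 0.365000) → end (x,ẋ)=(0.347178, 0.626186)
phase 2: p=0.3539, T=0.664, ωT=2.211983, cosh=4.621648, sinh=4.512165; start (x,ẋ)=(0.347178, 0.626186) → end (x,ẋ)=(1.170986, 2.792966)

x = 1.1710, ẋ = 2.7930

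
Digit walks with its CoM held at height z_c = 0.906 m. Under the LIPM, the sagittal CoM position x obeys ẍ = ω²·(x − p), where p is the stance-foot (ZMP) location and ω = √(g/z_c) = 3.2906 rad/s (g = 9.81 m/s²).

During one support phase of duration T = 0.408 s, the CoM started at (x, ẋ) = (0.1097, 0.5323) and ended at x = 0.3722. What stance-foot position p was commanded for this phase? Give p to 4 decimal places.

p = 0.1346

ωT = 3.2906·0.408 = 1.342565; cosh(ωT) = 2.045013, sinh(ωT) = 1.783838
x(T) = p + (x₀−p)·cosh(ωT) + (ẋ₀/ω)·sinh(ωT) ⇒ p·(1 − cosh) = x(T) − x₀·cosh − (ẋ₀/ω)·sinh
numerator   = 0.3722 − (0.1097)·2.045013 − (0.5323/3.2906)·1.783838 = -0.140698
denominator = 1 − 2.045013 = -1.045013
p = -0.140698 / -1.045013 = 0.1346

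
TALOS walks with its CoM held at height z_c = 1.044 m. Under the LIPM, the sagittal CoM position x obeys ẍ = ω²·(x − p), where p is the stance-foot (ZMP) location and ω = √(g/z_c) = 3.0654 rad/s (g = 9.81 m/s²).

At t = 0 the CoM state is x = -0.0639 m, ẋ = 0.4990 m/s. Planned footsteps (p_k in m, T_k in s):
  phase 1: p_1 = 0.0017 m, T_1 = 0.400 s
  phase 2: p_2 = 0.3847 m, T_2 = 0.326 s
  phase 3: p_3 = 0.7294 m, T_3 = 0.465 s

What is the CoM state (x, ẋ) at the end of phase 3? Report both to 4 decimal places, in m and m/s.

x = -0.3414, ẋ = -2.9063

phase 1: p=0.0017, T=0.400, ωT=1.226160, cosh=1.850767, sinh=1.557350; start (x,ẋ)=(-0.063900, 0.499000) → end (x,ẋ)=(0.133802, 0.610365)
phase 2: p=0.3847, T=0.326, ωT=0.999320, cosh=1.542282, sinh=1.174153; start (x,ẋ)=(0.133802, 0.610365) → end (x,ẋ)=(0.231536, 0.038312)
phase 3: p=0.7294, T=0.465, ωT=1.425411, cosh=2.199988, sinh=1.959579; start (x,ẋ)=(0.231536, 0.038312) → end (x,ẋ)=(-0.341405, -2.906332)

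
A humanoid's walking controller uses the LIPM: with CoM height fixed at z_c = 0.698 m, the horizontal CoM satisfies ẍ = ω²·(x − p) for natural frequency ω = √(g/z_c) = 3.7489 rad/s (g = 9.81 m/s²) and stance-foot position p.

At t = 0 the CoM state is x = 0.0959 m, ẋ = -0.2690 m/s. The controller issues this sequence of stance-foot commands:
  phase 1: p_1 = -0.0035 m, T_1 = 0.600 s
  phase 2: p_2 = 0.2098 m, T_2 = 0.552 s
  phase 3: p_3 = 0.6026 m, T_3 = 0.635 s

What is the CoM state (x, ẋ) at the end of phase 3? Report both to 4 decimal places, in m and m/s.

x = 0.5501, ẋ = -0.0519

phase 1: p=-0.0035, T=0.600, ωT=2.249340, cosh=4.793472, sinh=4.688004; start (x,ẋ)=(0.095900, -0.269000) → end (x,ẋ)=(0.136586, 0.457497)
phase 2: p=0.2098, T=0.552, ωT=2.069393, cosh=4.023138, sinh=3.896875; start (x,ẋ)=(0.136586, 0.457497) → end (x,ẋ)=(0.390806, 0.770994)
phase 3: p=0.6026, T=0.635, ωT=2.380552, cosh=5.451681, sinh=5.359182; start (x,ẋ)=(0.390806, 0.770994) → end (x,ẋ)=(0.550131, -0.051940)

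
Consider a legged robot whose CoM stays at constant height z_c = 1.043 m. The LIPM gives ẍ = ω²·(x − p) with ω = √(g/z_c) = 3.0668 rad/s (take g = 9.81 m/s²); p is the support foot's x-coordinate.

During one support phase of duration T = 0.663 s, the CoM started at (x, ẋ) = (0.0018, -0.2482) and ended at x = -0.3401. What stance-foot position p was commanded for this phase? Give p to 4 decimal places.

ωT = 3.0668·0.663 = 2.033288; cosh(ωT) = 3.885035, sinh(ωT) = 3.754131
x(T) = p + (x₀−p)·cosh(ωT) + (ẋ₀/ω)·sinh(ωT) ⇒ p·(1 − cosh) = x(T) − x₀·cosh − (ẋ₀/ω)·sinh
numerator   = -0.3401 − (0.0018)·3.885035 − (-0.2482/3.0668)·3.754131 = -0.043267
denominator = 1 − 3.885035 = -2.885035
p = -0.043267 / -2.885035 = 0.0150

p = 0.0150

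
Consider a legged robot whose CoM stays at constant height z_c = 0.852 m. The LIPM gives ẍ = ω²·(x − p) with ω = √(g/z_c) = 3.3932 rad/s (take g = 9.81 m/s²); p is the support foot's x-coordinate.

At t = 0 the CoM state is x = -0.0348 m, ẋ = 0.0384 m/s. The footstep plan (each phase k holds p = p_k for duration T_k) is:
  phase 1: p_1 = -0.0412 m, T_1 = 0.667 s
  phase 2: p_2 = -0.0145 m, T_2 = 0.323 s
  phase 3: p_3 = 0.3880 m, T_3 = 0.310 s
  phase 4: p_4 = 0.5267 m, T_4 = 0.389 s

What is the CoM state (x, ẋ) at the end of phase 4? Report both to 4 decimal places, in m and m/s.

phase 1: p=-0.0412, T=0.667, ωT=2.263264, cosh=4.859217, sinh=4.755206; start (x,ẋ)=(-0.034800, 0.038400) → end (x,ẋ)=(0.043712, 0.289860)
phase 2: p=-0.0145, T=0.323, ωT=1.096004, cosh=1.663194, sinh=1.328990; start (x,ẋ)=(0.043712, 0.289860) → end (x,ẋ)=(0.195846, 0.744605)
phase 3: p=0.3880, T=0.310, ωT=1.051892, cosh=1.606170, sinh=1.256893; start (x,ẋ)=(0.195846, 0.744605) → end (x,ẋ)=(0.355181, 0.376446)
phase 4: p=0.5267, T=0.389, ωT=1.319955, cosh=2.005200, sinh=1.738052; start (x,ẋ)=(0.355181, 0.376446) → end (x,ẋ)=(0.375593, -0.256692)

x = 0.3756, ẋ = -0.2567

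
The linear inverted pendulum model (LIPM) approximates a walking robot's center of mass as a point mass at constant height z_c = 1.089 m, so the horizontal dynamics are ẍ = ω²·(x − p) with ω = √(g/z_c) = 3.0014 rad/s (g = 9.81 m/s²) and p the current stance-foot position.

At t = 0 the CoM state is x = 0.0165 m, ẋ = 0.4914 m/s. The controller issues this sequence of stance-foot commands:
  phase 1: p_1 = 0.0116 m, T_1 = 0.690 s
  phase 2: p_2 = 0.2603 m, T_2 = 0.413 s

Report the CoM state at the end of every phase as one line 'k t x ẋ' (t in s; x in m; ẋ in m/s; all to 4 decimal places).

phase 1: p=0.0116, T=0.690, ωT=2.070966, cosh=4.029273, sinh=3.903209; start (x,ẋ)=(0.016500, 0.491400) → end (x,ẋ)=(0.670391, 2.037389)
phase 2: p=0.2603, T=0.413, ωT=1.239578, cosh=1.871831, sinh=1.582325; start (x,ẋ)=(0.670391, 2.037389) → end (x,ẋ)=(2.102023, 5.761247)

1 0.6900 0.6704 2.0374
2 1.1030 2.1020 5.7612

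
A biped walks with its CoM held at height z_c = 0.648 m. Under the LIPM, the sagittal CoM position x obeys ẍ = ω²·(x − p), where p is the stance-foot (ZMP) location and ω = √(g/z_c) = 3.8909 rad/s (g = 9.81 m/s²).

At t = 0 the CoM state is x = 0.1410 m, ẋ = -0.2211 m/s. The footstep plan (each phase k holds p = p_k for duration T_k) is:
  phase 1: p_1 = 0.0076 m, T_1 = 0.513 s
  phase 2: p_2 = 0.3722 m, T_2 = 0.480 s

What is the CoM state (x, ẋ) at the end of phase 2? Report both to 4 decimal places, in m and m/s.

phase 1: p=0.0076, T=0.513, ωT=1.996032, cosh=3.747833, sinh=3.611959; start (x,ẋ)=(0.141000, -0.221100) → end (x,ẋ)=(0.302312, 1.046127)
phase 2: p=0.3722, T=0.480, ωT=1.867632, cosh=3.313720, sinh=3.159231; start (x,ẋ)=(0.302312, 1.046127) → end (x,ẋ)=(0.990017, 2.607488)

x = 0.9900, ẋ = 2.6075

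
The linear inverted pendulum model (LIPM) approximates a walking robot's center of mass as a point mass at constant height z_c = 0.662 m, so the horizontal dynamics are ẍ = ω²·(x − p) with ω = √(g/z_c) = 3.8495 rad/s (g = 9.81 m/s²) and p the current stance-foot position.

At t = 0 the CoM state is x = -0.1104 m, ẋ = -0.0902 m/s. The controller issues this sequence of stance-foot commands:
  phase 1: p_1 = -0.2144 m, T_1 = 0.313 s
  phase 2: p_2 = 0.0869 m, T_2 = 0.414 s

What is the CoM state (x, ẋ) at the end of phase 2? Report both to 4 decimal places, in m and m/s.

x = -0.0198, ẋ = -0.2049

phase 1: p=-0.2144, T=0.313, ωT=1.204894, cosh=1.818064, sinh=1.518340; start (x,ẋ)=(-0.110400, -0.090200) → end (x,ẋ)=(-0.060899, 0.443875)
phase 2: p=0.0869, T=0.414, ωT=1.593693, cosh=2.562533, sinh=2.359359; start (x,ẋ)=(-0.060899, 0.443875) → end (x,ẋ)=(-0.019788, -0.204914)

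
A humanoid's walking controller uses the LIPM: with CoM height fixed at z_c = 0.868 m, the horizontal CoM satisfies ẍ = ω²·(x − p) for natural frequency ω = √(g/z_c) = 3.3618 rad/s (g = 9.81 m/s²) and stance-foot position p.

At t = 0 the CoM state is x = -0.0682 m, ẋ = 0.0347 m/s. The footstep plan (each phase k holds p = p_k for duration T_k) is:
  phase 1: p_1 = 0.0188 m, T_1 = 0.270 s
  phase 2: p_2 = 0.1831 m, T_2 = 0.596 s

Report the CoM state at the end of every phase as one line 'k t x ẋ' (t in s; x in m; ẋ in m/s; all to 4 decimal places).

1 0.2700 -0.0959 -0.2535
2 0.8660 -1.1446 -4.3710

phase 1: p=0.0188, T=0.270, ωT=0.907686, cosh=1.441019, sinh=1.037562; start (x,ẋ)=(-0.068200, 0.034700) → end (x,ẋ)=(-0.095859, -0.253459)
phase 2: p=0.1831, T=0.596, ωT=2.003633, cosh=3.775396, sinh=3.640552; start (x,ẋ)=(-0.095859, -0.253459) → end (x,ẋ)=(-1.144556, -4.371035)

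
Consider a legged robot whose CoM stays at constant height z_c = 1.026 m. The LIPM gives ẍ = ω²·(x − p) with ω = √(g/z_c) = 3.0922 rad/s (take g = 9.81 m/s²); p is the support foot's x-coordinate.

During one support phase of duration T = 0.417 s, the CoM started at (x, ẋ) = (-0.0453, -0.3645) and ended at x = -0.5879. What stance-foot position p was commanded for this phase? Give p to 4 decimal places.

p = 0.3165

ωT = 3.0922·0.417 = 1.289447; cosh(ωT) = 1.953101, sinh(ωT) = 1.677678
x(T) = p + (x₀−p)·cosh(ωT) + (ẋ₀/ω)·sinh(ωT) ⇒ p·(1 − cosh) = x(T) − x₀·cosh − (ẋ₀/ω)·sinh
numerator   = -0.5879 − (-0.0453)·1.953101 − (-0.3645/3.0922)·1.677678 = -0.301664
denominator = 1 − 1.953101 = -0.953101
p = -0.301664 / -0.953101 = 0.3165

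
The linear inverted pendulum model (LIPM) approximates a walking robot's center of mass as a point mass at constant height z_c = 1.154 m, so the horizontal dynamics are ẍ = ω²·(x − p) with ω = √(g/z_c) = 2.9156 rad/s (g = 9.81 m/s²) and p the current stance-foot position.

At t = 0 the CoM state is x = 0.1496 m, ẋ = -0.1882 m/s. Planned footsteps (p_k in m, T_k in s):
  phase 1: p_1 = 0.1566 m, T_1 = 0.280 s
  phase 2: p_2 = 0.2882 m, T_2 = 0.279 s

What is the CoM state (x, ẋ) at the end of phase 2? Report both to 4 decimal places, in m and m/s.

phase 1: p=0.1566, T=0.280, ωT=0.816368, cosh=1.352151, sinh=0.910117; start (x,ẋ)=(0.149600, -0.188200) → end (x,ẋ)=(0.088388, -0.273050)
phase 2: p=0.2882, T=0.279, ωT=0.813452, cosh=1.349503, sinh=0.906179; start (x,ẋ)=(0.088388, -0.273050) → end (x,ẋ)=(-0.066312, -0.896397)

x = -0.0663, ẋ = -0.8964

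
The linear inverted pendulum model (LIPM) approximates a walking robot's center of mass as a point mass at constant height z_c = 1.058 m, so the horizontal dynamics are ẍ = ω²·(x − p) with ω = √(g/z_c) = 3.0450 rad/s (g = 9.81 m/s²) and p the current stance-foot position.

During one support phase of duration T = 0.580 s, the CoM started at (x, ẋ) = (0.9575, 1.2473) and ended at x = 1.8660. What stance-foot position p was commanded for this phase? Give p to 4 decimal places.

p = 1.0840

ωT = 3.0450·0.580 = 1.766100; cosh(ωT) = 3.009500, sinh(ωT) = 2.838502
x(T) = p + (x₀−p)·cosh(ωT) + (ẋ₀/ω)·sinh(ωT) ⇒ p·(1 − cosh) = x(T) − x₀·cosh − (ẋ₀/ω)·sinh
numerator   = 1.8660 − (0.9575)·3.009500 − (1.2473/3.0450)·2.838502 = -2.178310
denominator = 1 − 3.009500 = -2.009500
p = -2.178310 / -2.009500 = 1.0840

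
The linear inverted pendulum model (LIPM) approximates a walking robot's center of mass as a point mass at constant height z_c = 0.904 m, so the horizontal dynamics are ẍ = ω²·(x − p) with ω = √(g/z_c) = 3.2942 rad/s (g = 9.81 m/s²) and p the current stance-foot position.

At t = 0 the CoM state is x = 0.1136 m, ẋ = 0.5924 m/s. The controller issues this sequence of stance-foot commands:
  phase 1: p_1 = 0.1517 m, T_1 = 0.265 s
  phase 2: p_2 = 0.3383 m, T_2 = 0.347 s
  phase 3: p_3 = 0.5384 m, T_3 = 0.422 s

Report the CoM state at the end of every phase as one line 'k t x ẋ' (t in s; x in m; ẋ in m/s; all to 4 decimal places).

1 0.2650 0.2758 0.7088
2 0.6120 0.5335 0.9347
3 1.0340 1.0623 1.9626

phase 1: p=0.1517, T=0.265, ωT=0.872963, cosh=1.405853, sinh=0.988141; start (x,ẋ)=(0.113600, 0.592400) → end (x,ẋ)=(0.275836, 0.708807)
phase 2: p=0.3383, T=0.347, ωT=1.143087, cosh=1.727635, sinh=1.408802; start (x,ẋ)=(0.275836, 0.708807) → end (x,ẋ)=(0.533513, 0.934670)
phase 3: p=0.5384, T=0.422, ωT=1.390152, cosh=2.132250, sinh=1.883212; start (x,ẋ)=(0.533513, 0.934670) → end (x,ẋ)=(1.062308, 1.962635)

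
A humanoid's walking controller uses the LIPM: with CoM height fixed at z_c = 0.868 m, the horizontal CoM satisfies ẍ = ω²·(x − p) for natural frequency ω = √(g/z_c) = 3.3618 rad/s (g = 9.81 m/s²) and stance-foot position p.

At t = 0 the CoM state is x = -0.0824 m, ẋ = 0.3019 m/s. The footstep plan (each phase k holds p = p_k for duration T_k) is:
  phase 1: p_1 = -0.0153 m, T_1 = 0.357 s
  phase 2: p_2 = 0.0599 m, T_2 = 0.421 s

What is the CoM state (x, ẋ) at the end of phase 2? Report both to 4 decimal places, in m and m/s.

x = 0.0454, ẋ = 0.0513

phase 1: p=-0.0153, T=0.357, ωT=1.200163, cosh=1.810901, sinh=1.509756; start (x,ẋ)=(-0.082400, 0.301900) → end (x,ẋ)=(-0.001231, 0.206145)
phase 2: p=0.0599, T=0.421, ωT=1.415318, cosh=2.180322, sinh=1.937473; start (x,ẋ)=(-0.001231, 0.206145) → end (x,ẋ)=(0.045421, 0.051294)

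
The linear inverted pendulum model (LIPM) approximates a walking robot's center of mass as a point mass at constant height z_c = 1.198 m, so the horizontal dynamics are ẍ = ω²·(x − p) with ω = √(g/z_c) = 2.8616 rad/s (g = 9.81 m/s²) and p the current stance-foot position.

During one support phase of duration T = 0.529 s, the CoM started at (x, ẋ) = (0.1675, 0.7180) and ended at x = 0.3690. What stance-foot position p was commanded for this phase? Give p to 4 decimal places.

p = 0.4142

ωT = 2.8616·0.529 = 1.513786; cosh(ωT) = 2.381989, sinh(ωT) = 2.161914
x(T) = p + (x₀−p)·cosh(ωT) + (ẋ₀/ω)·sinh(ωT) ⇒ p·(1 − cosh) = x(T) − x₀·cosh − (ẋ₀/ω)·sinh
numerator   = 0.3690 − (0.1675)·2.381989 − (0.7180/2.8616)·2.161914 = -0.572426
denominator = 1 − 2.381989 = -1.381989
p = -0.572426 / -1.381989 = 0.4142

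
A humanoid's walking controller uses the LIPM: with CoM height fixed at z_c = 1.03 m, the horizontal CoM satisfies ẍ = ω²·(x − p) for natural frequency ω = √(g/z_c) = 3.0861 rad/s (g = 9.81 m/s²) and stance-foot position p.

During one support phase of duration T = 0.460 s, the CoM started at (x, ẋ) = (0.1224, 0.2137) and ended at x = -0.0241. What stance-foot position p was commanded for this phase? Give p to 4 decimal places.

ωT = 3.0861·0.460 = 1.419606; cosh(ωT) = 2.188650, sinh(ωT) = 1.946841
x(T) = p + (x₀−p)·cosh(ωT) + (ẋ₀/ω)·sinh(ωT) ⇒ p·(1 − cosh) = x(T) − x₀·cosh − (ẋ₀/ω)·sinh
numerator   = -0.0241 − (0.1224)·2.188650 − (0.2137/3.0861)·1.946841 = -0.426802
denominator = 1 − 2.188650 = -1.188650
p = -0.426802 / -1.188650 = 0.3591

p = 0.3591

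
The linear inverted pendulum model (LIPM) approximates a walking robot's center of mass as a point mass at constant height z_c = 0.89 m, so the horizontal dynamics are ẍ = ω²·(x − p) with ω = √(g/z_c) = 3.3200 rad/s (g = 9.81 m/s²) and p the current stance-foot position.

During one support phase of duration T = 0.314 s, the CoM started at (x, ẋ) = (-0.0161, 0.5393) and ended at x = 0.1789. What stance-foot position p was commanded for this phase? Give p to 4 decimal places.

p = -0.0048

ωT = 3.3200·0.314 = 1.042480; cosh(ωT) = 1.594411, sinh(ωT) = 1.241831
x(T) = p + (x₀−p)·cosh(ωT) + (ẋ₀/ω)·sinh(ωT) ⇒ p·(1 − cosh) = x(T) − x₀·cosh − (ẋ₀/ω)·sinh
numerator   = 0.1789 − (-0.0161)·1.594411 − (0.5393/3.3200)·1.241831 = 0.002847
denominator = 1 − 1.594411 = -0.594411
p = 0.002847 / -0.594411 = -0.0048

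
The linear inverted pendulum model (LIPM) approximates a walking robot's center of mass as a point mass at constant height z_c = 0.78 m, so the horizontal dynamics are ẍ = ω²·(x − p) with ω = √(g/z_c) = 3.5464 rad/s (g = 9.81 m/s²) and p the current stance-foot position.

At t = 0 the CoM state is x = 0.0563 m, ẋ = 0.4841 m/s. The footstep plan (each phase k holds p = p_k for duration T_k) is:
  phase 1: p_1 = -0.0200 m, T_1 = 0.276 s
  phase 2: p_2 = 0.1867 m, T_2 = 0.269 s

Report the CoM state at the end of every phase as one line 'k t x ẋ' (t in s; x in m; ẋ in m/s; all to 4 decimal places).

phase 1: p=-0.0200, T=0.276, ωT=0.978806, cosh=1.518519, sinh=1.142759; start (x,ẋ)=(0.056300, 0.484100) → end (x,ẋ)=(0.251855, 1.044334)
phase 2: p=0.1867, T=0.269, ωT=0.953982, cosh=1.490615, sinh=1.105411; start (x,ẋ)=(0.251855, 1.044334) → end (x,ẋ)=(0.609339, 1.812122)

1 0.2760 0.2519 1.0443
2 0.5450 0.6093 1.8121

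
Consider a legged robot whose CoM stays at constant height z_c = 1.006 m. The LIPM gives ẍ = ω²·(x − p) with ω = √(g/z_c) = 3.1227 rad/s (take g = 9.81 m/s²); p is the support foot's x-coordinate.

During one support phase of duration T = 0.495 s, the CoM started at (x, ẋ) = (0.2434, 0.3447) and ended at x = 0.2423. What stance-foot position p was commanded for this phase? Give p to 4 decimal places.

p = 0.4143

ωT = 3.1227·0.495 = 1.545737; cosh(ωT) = 2.452290, sinh(ωT) = 2.239135
x(T) = p + (x₀−p)·cosh(ωT) + (ẋ₀/ω)·sinh(ωT) ⇒ p·(1 − cosh) = x(T) − x₀·cosh − (ẋ₀/ω)·sinh
numerator   = 0.2423 − (0.2434)·2.452290 − (0.3447/3.1227)·2.239135 = -0.601755
denominator = 1 − 2.452290 = -1.452290
p = -0.601755 / -1.452290 = 0.4143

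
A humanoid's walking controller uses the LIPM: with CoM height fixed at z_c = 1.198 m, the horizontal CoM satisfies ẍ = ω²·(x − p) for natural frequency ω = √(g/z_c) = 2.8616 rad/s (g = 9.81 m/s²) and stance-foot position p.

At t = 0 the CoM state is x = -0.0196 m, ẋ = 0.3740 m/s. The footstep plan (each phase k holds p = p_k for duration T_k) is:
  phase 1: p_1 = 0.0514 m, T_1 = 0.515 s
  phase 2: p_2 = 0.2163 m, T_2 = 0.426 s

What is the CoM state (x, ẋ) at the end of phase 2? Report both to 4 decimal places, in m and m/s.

phase 1: p=0.0514, T=0.515, ωT=1.473724, cosh=2.297266, sinh=2.068196; start (x,ẋ)=(-0.019600, 0.374000) → end (x,ẋ)=(0.158599, 0.438975)
phase 2: p=0.2163, T=0.426, ωT=1.219042, cosh=1.839728, sinh=1.544215; start (x,ẋ)=(0.158599, 0.438975) → end (x,ẋ)=(0.347032, 0.552619)

x = 0.3470, ẋ = 0.5526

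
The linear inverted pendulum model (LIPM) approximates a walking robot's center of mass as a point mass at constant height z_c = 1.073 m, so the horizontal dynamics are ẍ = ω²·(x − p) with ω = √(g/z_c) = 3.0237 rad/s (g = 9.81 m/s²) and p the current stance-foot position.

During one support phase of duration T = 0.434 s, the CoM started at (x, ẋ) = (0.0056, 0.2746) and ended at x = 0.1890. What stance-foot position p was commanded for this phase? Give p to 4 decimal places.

ωT = 3.0237·0.434 = 1.312286; cosh(ωT) = 1.991929, sinh(ωT) = 1.722725
x(T) = p + (x₀−p)·cosh(ωT) + (ẋ₀/ω)·sinh(ωT) ⇒ p·(1 − cosh) = x(T) − x₀·cosh − (ẋ₀/ω)·sinh
numerator   = 0.1890 − (0.0056)·1.991929 − (0.2746/3.0237)·1.722725 = 0.021394
denominator = 1 − 1.991929 = -0.991929
p = 0.021394 / -0.991929 = -0.0216

p = -0.0216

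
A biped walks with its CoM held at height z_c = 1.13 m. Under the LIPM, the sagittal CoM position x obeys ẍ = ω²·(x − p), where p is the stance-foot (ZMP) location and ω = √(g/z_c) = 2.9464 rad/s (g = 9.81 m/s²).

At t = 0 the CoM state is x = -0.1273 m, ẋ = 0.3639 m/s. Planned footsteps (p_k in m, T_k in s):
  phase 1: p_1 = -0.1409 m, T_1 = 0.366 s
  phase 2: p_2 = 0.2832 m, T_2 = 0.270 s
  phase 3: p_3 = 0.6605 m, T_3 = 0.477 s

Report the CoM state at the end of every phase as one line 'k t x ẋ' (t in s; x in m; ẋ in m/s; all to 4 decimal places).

phase 1: p=-0.1409, T=0.366, ωT=1.078382, cosh=1.640033, sinh=1.299887; start (x,ẋ)=(-0.127300, 0.363900) → end (x,ẋ)=(0.041949, 0.648896)
phase 2: p=0.2832, T=0.270, ωT=0.795528, cosh=1.333477, sinh=0.882134; start (x,ẋ)=(0.041949, 0.648896) → end (x,ẋ)=(0.155773, 0.238248)
phase 3: p=0.6605, T=0.477, ωT=1.405433, cosh=2.161276, sinh=1.916015; start (x,ẋ)=(0.155773, 0.238248) → end (x,ẋ)=(-0.275424, -2.334440)

1 0.3660 0.0419 0.6489
2 0.6360 0.1558 0.2382
3 1.1130 -0.2754 -2.3344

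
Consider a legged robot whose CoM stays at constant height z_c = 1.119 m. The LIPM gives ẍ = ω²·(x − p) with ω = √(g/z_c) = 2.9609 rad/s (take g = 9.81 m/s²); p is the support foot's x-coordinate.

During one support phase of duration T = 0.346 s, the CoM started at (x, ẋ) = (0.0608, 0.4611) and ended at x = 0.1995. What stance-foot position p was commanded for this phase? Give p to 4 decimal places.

p = 0.1486

ωT = 2.9609·0.346 = 1.024471; cosh(ωT) = 1.572304, sinh(ωT) = 1.213318
x(T) = p + (x₀−p)·cosh(ωT) + (ẋ₀/ω)·sinh(ωT) ⇒ p·(1 − cosh) = x(T) − x₀·cosh − (ẋ₀/ω)·sinh
numerator   = 0.1995 − (0.0608)·1.572304 − (0.4611/2.9609)·1.213318 = -0.085046
denominator = 1 − 1.572304 = -0.572304
p = -0.085046 / -0.572304 = 0.1486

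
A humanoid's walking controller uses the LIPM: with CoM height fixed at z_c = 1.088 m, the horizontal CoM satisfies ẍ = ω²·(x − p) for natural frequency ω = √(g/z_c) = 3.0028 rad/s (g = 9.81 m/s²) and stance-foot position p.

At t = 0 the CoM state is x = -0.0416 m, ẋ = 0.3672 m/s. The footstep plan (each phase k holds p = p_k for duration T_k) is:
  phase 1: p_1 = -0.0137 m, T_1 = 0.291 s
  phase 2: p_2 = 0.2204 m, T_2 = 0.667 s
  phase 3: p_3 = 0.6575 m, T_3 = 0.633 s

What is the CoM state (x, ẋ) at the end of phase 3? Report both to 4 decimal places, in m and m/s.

phase 1: p=-0.0137, T=0.291, ωT=0.873815, cosh=1.406695, sinh=0.989339; start (x,ẋ)=(-0.041600, 0.367200) → end (x,ẋ)=(0.068035, 0.433654)
phase 2: p=0.2204, T=0.667, ωT=2.002868, cosh=3.772612, sinh=3.637664; start (x,ẋ)=(0.068035, 0.433654) → end (x,ẋ)=(0.170926, -0.028300)
phase 3: p=0.6575, T=0.633, ωT=1.900772, cosh=3.420257, sinh=3.270804; start (x,ẋ)=(0.170926, -0.028300) → end (x,ẋ)=(-1.037535, -4.875717)

x = -1.0375, ẋ = -4.8757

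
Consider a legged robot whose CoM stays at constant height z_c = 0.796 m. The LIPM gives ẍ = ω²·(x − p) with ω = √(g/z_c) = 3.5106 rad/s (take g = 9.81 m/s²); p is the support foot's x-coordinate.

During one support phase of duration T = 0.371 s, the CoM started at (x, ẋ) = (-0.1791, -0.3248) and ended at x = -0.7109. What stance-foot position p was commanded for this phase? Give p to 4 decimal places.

ωT = 3.5106·0.371 = 1.302433; cosh(ωT) = 1.975052, sinh(ωT) = 1.703182
x(T) = p + (x₀−p)·cosh(ωT) + (ẋ₀/ω)·sinh(ωT) ⇒ p·(1 − cosh) = x(T) − x₀·cosh − (ẋ₀/ω)·sinh
numerator   = -0.7109 − (-0.1791)·1.975052 − (-0.3248/3.5106)·1.703182 = -0.199590
denominator = 1 − 1.975052 = -0.975052
p = -0.199590 / -0.975052 = 0.2047

p = 0.2047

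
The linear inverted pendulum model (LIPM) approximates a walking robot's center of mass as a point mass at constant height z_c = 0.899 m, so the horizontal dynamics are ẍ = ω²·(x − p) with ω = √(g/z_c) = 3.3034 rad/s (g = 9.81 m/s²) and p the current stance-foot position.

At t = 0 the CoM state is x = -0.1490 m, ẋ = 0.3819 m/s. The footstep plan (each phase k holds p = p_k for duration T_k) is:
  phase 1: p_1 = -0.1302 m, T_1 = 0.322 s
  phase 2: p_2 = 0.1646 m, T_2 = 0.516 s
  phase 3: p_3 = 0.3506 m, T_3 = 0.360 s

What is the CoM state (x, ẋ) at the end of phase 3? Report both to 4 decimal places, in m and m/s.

phase 1: p=-0.1302, T=0.322, ωT=1.063695, cosh=1.621117, sinh=1.275939; start (x,ẋ)=(-0.149000, 0.381900) → end (x,ẋ)=(-0.013168, 0.539864)
phase 2: p=0.1646, T=0.516, ωT=1.704554, cosh=2.840394, sinh=2.658541; start (x,ẋ)=(-0.013168, 0.539864) → end (x,ẋ)=(0.094145, -0.027773)
phase 3: p=0.3506, T=0.360, ωT=1.189224, cosh=1.794494, sinh=1.490037; start (x,ẋ)=(0.094145, -0.027773) → end (x,ẋ)=(-0.122134, -1.312159)

x = -0.1221, ẋ = -1.3122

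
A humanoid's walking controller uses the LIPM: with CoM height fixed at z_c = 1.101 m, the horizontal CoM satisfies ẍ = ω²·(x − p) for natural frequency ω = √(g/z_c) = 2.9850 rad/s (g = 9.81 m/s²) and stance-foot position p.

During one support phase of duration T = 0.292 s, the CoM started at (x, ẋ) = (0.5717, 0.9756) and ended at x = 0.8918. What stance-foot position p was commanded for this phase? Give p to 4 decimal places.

ωT = 2.9850·0.292 = 0.871620; cosh(ωT) = 1.404527, sinh(ωT) = 0.986254
x(T) = p + (x₀−p)·cosh(ωT) + (ẋ₀/ω)·sinh(ωT) ⇒ p·(1 − cosh) = x(T) − x₀·cosh − (ẋ₀/ω)·sinh
numerator   = 0.8918 − (0.5717)·1.404527 − (0.9756/2.9850)·0.986254 = -0.233510
denominator = 1 − 1.404527 = -0.404527
p = -0.233510 / -0.404527 = 0.5772

p = 0.5772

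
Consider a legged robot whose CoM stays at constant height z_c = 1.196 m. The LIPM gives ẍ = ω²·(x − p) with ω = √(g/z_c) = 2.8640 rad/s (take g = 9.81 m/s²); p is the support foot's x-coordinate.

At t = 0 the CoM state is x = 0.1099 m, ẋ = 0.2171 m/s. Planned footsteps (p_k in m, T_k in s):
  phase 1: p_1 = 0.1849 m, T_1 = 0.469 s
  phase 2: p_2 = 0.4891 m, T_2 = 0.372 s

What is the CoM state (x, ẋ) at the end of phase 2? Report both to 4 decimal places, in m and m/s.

phase 1: p=0.1849, T=0.469, ωT=1.343216, cosh=2.046175, sinh=1.785170; start (x,ẋ)=(0.109900, 0.217100) → end (x,ẋ)=(0.166758, 0.060770)
phase 2: p=0.4891, T=0.372, ωT=1.065408, cosh=1.623305, sinh=1.278718; start (x,ẋ)=(0.166758, 0.060770) → end (x,ẋ)=(-0.007026, -1.081847)

x = -0.0070, ẋ = -1.0818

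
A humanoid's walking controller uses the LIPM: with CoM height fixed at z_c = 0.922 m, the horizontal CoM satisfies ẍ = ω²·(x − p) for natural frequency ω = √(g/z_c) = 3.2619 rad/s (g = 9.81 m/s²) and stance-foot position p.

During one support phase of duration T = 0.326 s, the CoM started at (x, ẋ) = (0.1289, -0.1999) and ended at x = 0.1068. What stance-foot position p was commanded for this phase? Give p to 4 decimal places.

ωT = 3.2619·0.326 = 1.063379; cosh(ωT) = 1.620714, sinh(ωT) = 1.275427
x(T) = p + (x₀−p)·cosh(ωT) + (ẋ₀/ω)·sinh(ωT) ⇒ p·(1 − cosh) = x(T) − x₀·cosh − (ẋ₀/ω)·sinh
numerator   = 0.1068 − (0.1289)·1.620714 − (-0.1999/3.2619)·1.275427 = -0.023948
denominator = 1 − 1.620714 = -0.620714
p = -0.023948 / -0.620714 = 0.0386

p = 0.0386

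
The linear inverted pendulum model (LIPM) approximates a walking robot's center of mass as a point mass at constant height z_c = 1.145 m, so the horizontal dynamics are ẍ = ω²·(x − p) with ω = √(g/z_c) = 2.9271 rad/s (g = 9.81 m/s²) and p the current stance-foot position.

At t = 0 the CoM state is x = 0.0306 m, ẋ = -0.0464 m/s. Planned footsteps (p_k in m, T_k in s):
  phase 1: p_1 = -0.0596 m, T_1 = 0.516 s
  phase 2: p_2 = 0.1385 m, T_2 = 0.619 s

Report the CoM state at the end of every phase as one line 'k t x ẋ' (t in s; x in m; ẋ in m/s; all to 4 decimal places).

1 0.5160 0.1205 0.4585
2 1.1350 0.5484 1.2834

phase 1: p=-0.0596, T=0.516, ωT=1.510384, cosh=2.374646, sinh=2.153821; start (x,ẋ)=(0.030600, -0.046400) → end (x,ẋ)=(0.120451, 0.458478)
phase 2: p=0.1385, T=0.619, ωT=1.811875, cosh=3.142631, sinh=2.979284; start (x,ẋ)=(0.120451, 0.458478) → end (x,ẋ)=(0.548430, 1.283428)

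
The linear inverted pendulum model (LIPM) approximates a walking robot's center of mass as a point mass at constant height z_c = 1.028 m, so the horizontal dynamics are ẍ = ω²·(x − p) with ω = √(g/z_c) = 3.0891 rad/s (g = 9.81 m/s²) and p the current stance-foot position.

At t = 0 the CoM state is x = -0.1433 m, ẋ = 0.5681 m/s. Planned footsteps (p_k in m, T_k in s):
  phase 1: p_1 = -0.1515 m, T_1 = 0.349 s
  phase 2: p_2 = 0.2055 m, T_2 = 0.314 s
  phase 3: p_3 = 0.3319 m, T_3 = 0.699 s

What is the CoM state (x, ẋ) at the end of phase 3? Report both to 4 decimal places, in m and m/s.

x = 2.1405, ẋ = 5.6885

phase 1: p=-0.1515, T=0.349, ωT=1.078096, cosh=1.639660, sinh=1.299418; start (x,ẋ)=(-0.143300, 0.568100) → end (x,ẋ)=(0.100914, 0.964406)
phase 2: p=0.2055, T=0.314, ωT=0.969977, cosh=1.508488, sinh=1.129397; start (x,ẋ)=(0.100914, 0.964406) → end (x,ẋ)=(0.400327, 1.089914)
phase 3: p=0.3319, T=0.699, ωT=2.159281, cosh=4.390156, sinh=4.274748; start (x,ẋ)=(0.400327, 1.089914) → end (x,ẋ)=(2.140548, 5.688484)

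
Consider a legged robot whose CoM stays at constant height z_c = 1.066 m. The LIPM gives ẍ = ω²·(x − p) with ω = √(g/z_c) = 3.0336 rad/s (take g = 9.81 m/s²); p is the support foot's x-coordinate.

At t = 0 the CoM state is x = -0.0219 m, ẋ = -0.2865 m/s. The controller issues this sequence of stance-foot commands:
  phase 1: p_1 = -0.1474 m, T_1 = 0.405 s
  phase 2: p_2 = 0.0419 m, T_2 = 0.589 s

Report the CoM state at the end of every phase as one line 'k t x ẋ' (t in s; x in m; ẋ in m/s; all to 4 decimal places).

phase 1: p=-0.1474, T=0.405, ωT=1.228608, cosh=1.854585, sinh=1.561885; start (x,ẋ)=(-0.021900, -0.286500) → end (x,ẋ)=(-0.062158, 0.063297)
phase 2: p=0.0419, T=0.589, ωT=1.786790, cosh=3.068878, sinh=2.901381; start (x,ẋ)=(-0.062158, 0.063297) → end (x,ẋ)=(-0.216901, -0.721624)

1 0.4050 -0.0622 0.0633
2 0.9940 -0.2169 -0.7216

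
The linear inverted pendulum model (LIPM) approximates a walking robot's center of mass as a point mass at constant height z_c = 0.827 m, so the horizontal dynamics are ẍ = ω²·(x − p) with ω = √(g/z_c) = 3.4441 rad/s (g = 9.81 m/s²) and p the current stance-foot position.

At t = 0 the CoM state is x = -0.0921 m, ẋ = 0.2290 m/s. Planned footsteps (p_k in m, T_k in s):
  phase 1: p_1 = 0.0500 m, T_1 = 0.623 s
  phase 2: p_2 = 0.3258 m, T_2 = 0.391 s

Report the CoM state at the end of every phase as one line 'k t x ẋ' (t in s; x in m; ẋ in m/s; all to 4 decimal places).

phase 1: p=0.0500, T=0.623, ωT=2.145674, cosh=4.332396, sinh=4.215407; start (x,ẋ)=(-0.092100, 0.229000) → end (x,ẋ)=(-0.285349, -1.070929)
phase 2: p=0.3258, T=0.391, ωT=1.346643, cosh=2.052305, sinh=1.792193; start (x,ẋ)=(-0.285349, -1.070929) → end (x,ẋ)=(-1.485739, -5.970186)

1 0.6230 -0.2853 -1.0709
2 1.0140 -1.4857 -5.9702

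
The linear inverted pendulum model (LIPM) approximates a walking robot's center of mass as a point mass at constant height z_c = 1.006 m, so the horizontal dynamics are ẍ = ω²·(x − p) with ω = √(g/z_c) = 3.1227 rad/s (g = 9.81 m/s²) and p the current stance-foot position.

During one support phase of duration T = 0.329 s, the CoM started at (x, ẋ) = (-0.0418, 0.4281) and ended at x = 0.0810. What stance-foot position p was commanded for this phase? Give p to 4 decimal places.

ωT = 3.1227·0.329 = 1.027368; cosh(ωT) = 1.575826, sinh(ωT) = 1.217878
x(T) = p + (x₀−p)·cosh(ωT) + (ẋ₀/ω)·sinh(ωT) ⇒ p·(1 − cosh) = x(T) − x₀·cosh − (ẋ₀/ω)·sinh
numerator   = 0.0810 − (-0.0418)·1.575826 − (0.4281/3.1227)·1.217878 = -0.020093
denominator = 1 − 1.575826 = -0.575826
p = -0.020093 / -0.575826 = 0.0349

p = 0.0349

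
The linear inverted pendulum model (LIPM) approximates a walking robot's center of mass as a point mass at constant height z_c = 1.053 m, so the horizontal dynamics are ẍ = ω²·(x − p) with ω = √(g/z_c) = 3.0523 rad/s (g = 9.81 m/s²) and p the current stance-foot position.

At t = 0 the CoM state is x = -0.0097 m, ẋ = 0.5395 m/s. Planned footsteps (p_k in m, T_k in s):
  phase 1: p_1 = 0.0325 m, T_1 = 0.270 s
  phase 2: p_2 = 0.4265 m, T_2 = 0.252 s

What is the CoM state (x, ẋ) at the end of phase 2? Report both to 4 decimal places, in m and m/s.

x = 0.2188, ẋ = 0.0592

phase 1: p=0.0325, T=0.270, ωT=0.824121, cosh=1.359248, sinh=0.920628; start (x,ẋ)=(-0.009700, 0.539500) → end (x,ẋ)=(0.137862, 0.614731)
phase 2: p=0.4265, T=0.252, ωT=0.769180, cosh=1.310694, sinh=0.847301; start (x,ẋ)=(0.137862, 0.614731) → end (x,ẋ)=(0.218830, 0.059245)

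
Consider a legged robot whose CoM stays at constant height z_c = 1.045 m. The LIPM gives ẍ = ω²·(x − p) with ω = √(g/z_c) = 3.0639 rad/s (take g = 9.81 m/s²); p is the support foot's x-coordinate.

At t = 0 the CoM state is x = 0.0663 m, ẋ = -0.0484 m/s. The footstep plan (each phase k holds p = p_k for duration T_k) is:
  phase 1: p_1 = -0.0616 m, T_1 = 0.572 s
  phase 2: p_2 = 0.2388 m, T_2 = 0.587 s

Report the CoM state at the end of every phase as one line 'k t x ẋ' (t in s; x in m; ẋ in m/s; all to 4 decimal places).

1 0.5720 0.2742 0.9526
2 1.1590 1.2621 3.2750

phase 1: p=-0.0616, T=0.572, ωT=1.752551, cosh=2.971316, sinh=2.797985; start (x,ẋ)=(0.066300, -0.048400) → end (x,ẋ)=(0.274232, 0.952642)
phase 2: p=0.2388, T=0.587, ωT=1.798509, cosh=3.103091, sinh=2.937545; start (x,ẋ)=(0.274232, 0.952642) → end (x,ẋ)=(1.262104, 3.275035)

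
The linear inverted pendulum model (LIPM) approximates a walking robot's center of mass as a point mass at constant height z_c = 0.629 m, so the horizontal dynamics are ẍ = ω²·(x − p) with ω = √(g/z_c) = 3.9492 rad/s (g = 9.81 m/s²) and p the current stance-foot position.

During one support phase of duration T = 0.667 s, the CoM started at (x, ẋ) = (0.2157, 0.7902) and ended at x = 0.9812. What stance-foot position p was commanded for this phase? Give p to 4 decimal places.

ωT = 3.9492·0.667 = 2.634116; cosh(ωT) = 7.001390, sinh(ωT) = 6.929608
x(T) = p + (x₀−p)·cosh(ωT) + (ẋ₀/ω)·sinh(ωT) ⇒ p·(1 − cosh) = x(T) − x₀·cosh − (ẋ₀/ω)·sinh
numerator   = 0.9812 − (0.2157)·7.001390 − (0.7902/3.9492)·6.929608 = -1.915553
denominator = 1 − 7.001390 = -6.001390
p = -1.915553 / -6.001390 = 0.3192

p = 0.3192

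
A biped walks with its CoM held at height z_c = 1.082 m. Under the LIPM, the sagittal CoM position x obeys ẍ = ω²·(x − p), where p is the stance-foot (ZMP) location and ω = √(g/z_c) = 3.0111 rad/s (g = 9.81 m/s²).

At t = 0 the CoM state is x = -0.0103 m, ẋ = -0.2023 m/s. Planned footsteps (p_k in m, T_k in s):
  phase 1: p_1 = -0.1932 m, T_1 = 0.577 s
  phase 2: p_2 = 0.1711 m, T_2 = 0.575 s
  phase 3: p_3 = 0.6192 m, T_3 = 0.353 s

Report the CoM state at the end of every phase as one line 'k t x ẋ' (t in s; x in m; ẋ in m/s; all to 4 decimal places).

1 0.5770 0.1576 0.9237
2 1.1520 0.9710 2.5793
3 1.5050 2.2810 5.5290

phase 1: p=-0.1932, T=0.577, ωT=1.737405, cosh=2.929276, sinh=2.753300; start (x,ẋ)=(-0.010300, -0.202300) → end (x,ẋ)=(0.157585, 0.923733)
phase 2: p=0.1711, T=0.575, ωT=1.731382, cosh=2.912748, sinh=2.735709; start (x,ẋ)=(0.157585, 0.923733) → end (x,ẋ)=(0.970983, 2.579271)
phase 3: p=0.6192, T=0.353, ωT=1.062918, cosh=1.620126, sinh=1.274680; start (x,ẋ)=(0.970983, 2.579271) → end (x,ẋ)=(2.281009, 5.528955)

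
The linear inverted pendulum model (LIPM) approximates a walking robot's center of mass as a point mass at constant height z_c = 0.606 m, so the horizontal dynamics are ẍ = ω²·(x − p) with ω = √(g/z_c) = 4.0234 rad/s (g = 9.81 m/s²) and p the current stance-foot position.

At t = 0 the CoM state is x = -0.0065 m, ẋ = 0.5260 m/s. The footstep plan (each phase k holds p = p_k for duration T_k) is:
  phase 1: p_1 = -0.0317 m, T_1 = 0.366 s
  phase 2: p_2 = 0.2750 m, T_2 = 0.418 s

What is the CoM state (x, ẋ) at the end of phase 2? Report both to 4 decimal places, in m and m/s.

phase 1: p=-0.0317, T=0.366, ωT=1.472564, cosh=2.294870, sinh=2.065533; start (x,ẋ)=(-0.006500, 0.526000) → end (x,ẋ)=(0.296169, 1.416525)
phase 2: p=0.2750, T=0.418, ωT=1.681781, cosh=2.780582, sinh=2.594540; start (x,ẋ)=(0.296169, 1.416525) → end (x,ẋ)=(1.247325, 4.159740)

x = 1.2473, ẋ = 4.1597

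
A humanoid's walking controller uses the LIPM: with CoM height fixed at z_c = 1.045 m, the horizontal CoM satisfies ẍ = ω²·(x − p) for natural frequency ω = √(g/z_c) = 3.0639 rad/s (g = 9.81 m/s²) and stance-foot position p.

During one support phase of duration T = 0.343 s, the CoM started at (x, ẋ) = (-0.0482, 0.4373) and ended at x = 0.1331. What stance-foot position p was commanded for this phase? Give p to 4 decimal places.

p = -0.0517

ωT = 3.0639·0.343 = 1.050918; cosh(ωT) = 1.604946, sinh(ωT) = 1.255329
x(T) = p + (x₀−p)·cosh(ωT) + (ẋ₀/ω)·sinh(ωT) ⇒ p·(1 − cosh) = x(T) − x₀·cosh − (ẋ₀/ω)·sinh
numerator   = 0.1331 − (-0.0482)·1.604946 − (0.4373/3.0639)·1.255329 = 0.031290
denominator = 1 − 1.604946 = -0.604946
p = 0.031290 / -0.604946 = -0.0517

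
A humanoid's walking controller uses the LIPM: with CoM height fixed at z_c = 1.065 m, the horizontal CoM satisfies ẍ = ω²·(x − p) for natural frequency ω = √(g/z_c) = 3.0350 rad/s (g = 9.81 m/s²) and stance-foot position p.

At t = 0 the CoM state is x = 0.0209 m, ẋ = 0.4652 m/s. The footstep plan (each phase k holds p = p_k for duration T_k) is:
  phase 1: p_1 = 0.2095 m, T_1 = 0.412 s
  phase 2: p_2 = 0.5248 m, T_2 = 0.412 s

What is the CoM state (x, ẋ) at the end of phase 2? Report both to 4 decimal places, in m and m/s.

phase 1: p=0.2095, T=0.412, ωT=1.250420, cosh=1.889097, sinh=1.602712; start (x,ẋ)=(0.020900, 0.465200) → end (x,ẋ)=(0.098878, -0.038586)
phase 2: p=0.5248, T=0.412, ωT=1.250420, cosh=1.889097, sinh=1.602712; start (x,ẋ)=(0.098878, -0.038586) → end (x,ẋ)=(-0.300185, -2.144679)

x = -0.3002, ẋ = -2.1447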